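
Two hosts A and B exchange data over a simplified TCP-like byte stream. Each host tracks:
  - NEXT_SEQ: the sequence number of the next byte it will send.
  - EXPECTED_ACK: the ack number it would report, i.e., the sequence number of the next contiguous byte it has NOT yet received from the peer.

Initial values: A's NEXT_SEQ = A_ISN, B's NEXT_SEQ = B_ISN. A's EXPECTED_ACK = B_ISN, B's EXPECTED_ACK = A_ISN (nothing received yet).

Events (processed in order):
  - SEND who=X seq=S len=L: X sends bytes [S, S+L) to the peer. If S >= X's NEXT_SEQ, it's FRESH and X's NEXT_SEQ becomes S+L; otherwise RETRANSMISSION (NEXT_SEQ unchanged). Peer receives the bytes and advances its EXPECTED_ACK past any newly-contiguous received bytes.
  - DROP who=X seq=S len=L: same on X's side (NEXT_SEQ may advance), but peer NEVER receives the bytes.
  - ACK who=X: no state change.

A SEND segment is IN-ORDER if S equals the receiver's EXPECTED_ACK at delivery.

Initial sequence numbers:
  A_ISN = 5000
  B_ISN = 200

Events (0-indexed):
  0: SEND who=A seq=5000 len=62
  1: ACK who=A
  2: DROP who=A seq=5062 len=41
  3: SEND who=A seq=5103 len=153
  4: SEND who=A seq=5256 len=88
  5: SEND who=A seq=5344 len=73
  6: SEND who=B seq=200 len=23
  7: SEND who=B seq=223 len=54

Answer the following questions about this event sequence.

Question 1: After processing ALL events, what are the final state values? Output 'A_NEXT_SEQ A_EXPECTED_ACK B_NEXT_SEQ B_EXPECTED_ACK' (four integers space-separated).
After event 0: A_seq=5062 A_ack=200 B_seq=200 B_ack=5062
After event 1: A_seq=5062 A_ack=200 B_seq=200 B_ack=5062
After event 2: A_seq=5103 A_ack=200 B_seq=200 B_ack=5062
After event 3: A_seq=5256 A_ack=200 B_seq=200 B_ack=5062
After event 4: A_seq=5344 A_ack=200 B_seq=200 B_ack=5062
After event 5: A_seq=5417 A_ack=200 B_seq=200 B_ack=5062
After event 6: A_seq=5417 A_ack=223 B_seq=223 B_ack=5062
After event 7: A_seq=5417 A_ack=277 B_seq=277 B_ack=5062

Answer: 5417 277 277 5062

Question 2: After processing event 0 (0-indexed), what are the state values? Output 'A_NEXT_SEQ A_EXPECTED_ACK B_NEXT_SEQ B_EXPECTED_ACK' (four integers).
After event 0: A_seq=5062 A_ack=200 B_seq=200 B_ack=5062

5062 200 200 5062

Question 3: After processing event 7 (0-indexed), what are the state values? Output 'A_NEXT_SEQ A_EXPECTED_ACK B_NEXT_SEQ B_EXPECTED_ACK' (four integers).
After event 0: A_seq=5062 A_ack=200 B_seq=200 B_ack=5062
After event 1: A_seq=5062 A_ack=200 B_seq=200 B_ack=5062
After event 2: A_seq=5103 A_ack=200 B_seq=200 B_ack=5062
After event 3: A_seq=5256 A_ack=200 B_seq=200 B_ack=5062
After event 4: A_seq=5344 A_ack=200 B_seq=200 B_ack=5062
After event 5: A_seq=5417 A_ack=200 B_seq=200 B_ack=5062
After event 6: A_seq=5417 A_ack=223 B_seq=223 B_ack=5062
After event 7: A_seq=5417 A_ack=277 B_seq=277 B_ack=5062

5417 277 277 5062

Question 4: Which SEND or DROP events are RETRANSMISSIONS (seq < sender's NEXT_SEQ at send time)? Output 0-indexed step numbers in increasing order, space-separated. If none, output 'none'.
Step 0: SEND seq=5000 -> fresh
Step 2: DROP seq=5062 -> fresh
Step 3: SEND seq=5103 -> fresh
Step 4: SEND seq=5256 -> fresh
Step 5: SEND seq=5344 -> fresh
Step 6: SEND seq=200 -> fresh
Step 7: SEND seq=223 -> fresh

Answer: none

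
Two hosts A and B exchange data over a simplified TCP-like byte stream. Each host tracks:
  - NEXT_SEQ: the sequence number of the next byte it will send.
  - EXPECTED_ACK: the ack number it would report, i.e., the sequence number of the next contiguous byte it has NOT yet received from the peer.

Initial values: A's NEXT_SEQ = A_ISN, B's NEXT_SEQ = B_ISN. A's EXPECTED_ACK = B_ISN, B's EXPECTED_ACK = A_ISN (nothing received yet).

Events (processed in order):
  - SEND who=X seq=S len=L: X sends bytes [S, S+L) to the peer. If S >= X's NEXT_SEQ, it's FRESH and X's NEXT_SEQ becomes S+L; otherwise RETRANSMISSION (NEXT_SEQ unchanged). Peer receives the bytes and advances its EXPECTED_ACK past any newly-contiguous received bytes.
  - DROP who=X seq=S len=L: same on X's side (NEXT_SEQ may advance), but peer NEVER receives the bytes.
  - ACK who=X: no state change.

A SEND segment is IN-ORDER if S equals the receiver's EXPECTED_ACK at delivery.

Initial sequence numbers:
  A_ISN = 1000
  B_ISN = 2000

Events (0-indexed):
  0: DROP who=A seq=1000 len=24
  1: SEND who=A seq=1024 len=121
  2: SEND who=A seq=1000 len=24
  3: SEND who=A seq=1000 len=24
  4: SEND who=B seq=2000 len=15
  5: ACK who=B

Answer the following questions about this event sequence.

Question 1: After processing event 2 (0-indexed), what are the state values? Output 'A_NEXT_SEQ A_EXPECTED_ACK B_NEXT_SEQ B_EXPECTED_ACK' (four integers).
After event 0: A_seq=1024 A_ack=2000 B_seq=2000 B_ack=1000
After event 1: A_seq=1145 A_ack=2000 B_seq=2000 B_ack=1000
After event 2: A_seq=1145 A_ack=2000 B_seq=2000 B_ack=1145

1145 2000 2000 1145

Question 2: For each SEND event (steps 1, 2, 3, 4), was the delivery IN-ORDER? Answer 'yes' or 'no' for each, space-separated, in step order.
Step 1: SEND seq=1024 -> out-of-order
Step 2: SEND seq=1000 -> in-order
Step 3: SEND seq=1000 -> out-of-order
Step 4: SEND seq=2000 -> in-order

Answer: no yes no yes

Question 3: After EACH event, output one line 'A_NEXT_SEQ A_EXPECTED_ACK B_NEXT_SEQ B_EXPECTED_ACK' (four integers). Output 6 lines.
1024 2000 2000 1000
1145 2000 2000 1000
1145 2000 2000 1145
1145 2000 2000 1145
1145 2015 2015 1145
1145 2015 2015 1145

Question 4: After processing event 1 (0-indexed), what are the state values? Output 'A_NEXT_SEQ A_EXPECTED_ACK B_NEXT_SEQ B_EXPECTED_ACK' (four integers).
After event 0: A_seq=1024 A_ack=2000 B_seq=2000 B_ack=1000
After event 1: A_seq=1145 A_ack=2000 B_seq=2000 B_ack=1000

1145 2000 2000 1000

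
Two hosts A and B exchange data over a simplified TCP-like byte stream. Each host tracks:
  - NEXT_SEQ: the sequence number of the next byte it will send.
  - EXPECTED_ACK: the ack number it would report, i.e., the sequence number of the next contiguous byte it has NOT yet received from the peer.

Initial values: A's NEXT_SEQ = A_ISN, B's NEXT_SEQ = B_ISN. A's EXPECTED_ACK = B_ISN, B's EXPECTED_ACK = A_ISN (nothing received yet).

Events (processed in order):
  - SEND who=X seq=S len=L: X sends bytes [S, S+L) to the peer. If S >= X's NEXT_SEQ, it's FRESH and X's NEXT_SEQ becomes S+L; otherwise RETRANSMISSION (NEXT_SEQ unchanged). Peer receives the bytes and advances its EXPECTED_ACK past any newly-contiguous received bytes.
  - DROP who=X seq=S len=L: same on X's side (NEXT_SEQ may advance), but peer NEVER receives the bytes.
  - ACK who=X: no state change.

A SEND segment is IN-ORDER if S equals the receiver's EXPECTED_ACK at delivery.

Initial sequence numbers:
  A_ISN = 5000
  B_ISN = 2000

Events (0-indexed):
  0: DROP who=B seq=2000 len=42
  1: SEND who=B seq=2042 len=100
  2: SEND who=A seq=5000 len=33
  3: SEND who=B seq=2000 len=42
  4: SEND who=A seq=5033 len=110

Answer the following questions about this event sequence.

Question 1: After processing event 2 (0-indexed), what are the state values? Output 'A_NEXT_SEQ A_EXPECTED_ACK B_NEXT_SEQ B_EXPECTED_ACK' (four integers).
After event 0: A_seq=5000 A_ack=2000 B_seq=2042 B_ack=5000
After event 1: A_seq=5000 A_ack=2000 B_seq=2142 B_ack=5000
After event 2: A_seq=5033 A_ack=2000 B_seq=2142 B_ack=5033

5033 2000 2142 5033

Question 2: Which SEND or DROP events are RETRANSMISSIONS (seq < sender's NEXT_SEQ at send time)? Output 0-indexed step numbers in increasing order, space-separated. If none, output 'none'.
Answer: 3

Derivation:
Step 0: DROP seq=2000 -> fresh
Step 1: SEND seq=2042 -> fresh
Step 2: SEND seq=5000 -> fresh
Step 3: SEND seq=2000 -> retransmit
Step 4: SEND seq=5033 -> fresh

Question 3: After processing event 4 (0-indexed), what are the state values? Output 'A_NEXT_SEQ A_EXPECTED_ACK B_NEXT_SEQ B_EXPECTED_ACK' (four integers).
After event 0: A_seq=5000 A_ack=2000 B_seq=2042 B_ack=5000
After event 1: A_seq=5000 A_ack=2000 B_seq=2142 B_ack=5000
After event 2: A_seq=5033 A_ack=2000 B_seq=2142 B_ack=5033
After event 3: A_seq=5033 A_ack=2142 B_seq=2142 B_ack=5033
After event 4: A_seq=5143 A_ack=2142 B_seq=2142 B_ack=5143

5143 2142 2142 5143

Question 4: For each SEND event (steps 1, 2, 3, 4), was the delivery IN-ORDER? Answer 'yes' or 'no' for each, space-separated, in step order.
Answer: no yes yes yes

Derivation:
Step 1: SEND seq=2042 -> out-of-order
Step 2: SEND seq=5000 -> in-order
Step 3: SEND seq=2000 -> in-order
Step 4: SEND seq=5033 -> in-order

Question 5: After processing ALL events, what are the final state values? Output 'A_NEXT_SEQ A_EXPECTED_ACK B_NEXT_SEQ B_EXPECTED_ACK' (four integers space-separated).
Answer: 5143 2142 2142 5143

Derivation:
After event 0: A_seq=5000 A_ack=2000 B_seq=2042 B_ack=5000
After event 1: A_seq=5000 A_ack=2000 B_seq=2142 B_ack=5000
After event 2: A_seq=5033 A_ack=2000 B_seq=2142 B_ack=5033
After event 3: A_seq=5033 A_ack=2142 B_seq=2142 B_ack=5033
After event 4: A_seq=5143 A_ack=2142 B_seq=2142 B_ack=5143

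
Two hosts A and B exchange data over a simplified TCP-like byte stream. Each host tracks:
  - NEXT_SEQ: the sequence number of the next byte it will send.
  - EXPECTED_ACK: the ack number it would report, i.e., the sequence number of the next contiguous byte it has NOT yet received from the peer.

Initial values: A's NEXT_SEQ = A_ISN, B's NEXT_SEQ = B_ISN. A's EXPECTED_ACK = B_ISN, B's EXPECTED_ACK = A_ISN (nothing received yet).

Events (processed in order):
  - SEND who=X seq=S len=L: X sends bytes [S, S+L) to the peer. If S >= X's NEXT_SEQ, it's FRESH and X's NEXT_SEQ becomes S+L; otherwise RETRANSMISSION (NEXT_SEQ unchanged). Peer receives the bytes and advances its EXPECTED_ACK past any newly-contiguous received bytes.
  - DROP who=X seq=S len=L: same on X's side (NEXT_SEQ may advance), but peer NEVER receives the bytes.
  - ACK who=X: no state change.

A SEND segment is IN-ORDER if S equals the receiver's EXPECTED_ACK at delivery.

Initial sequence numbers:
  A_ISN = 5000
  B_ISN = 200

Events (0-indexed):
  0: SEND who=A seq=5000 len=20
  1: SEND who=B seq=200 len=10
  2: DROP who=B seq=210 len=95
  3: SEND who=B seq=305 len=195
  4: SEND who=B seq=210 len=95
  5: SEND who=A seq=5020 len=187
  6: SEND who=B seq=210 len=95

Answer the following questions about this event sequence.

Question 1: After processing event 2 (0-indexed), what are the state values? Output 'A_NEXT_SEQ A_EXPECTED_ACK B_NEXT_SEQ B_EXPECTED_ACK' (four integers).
After event 0: A_seq=5020 A_ack=200 B_seq=200 B_ack=5020
After event 1: A_seq=5020 A_ack=210 B_seq=210 B_ack=5020
After event 2: A_seq=5020 A_ack=210 B_seq=305 B_ack=5020

5020 210 305 5020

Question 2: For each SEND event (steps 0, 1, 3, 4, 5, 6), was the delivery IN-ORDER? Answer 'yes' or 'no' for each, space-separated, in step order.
Step 0: SEND seq=5000 -> in-order
Step 1: SEND seq=200 -> in-order
Step 3: SEND seq=305 -> out-of-order
Step 4: SEND seq=210 -> in-order
Step 5: SEND seq=5020 -> in-order
Step 6: SEND seq=210 -> out-of-order

Answer: yes yes no yes yes no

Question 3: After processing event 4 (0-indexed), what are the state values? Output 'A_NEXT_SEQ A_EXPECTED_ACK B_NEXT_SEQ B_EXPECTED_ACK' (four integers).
After event 0: A_seq=5020 A_ack=200 B_seq=200 B_ack=5020
After event 1: A_seq=5020 A_ack=210 B_seq=210 B_ack=5020
After event 2: A_seq=5020 A_ack=210 B_seq=305 B_ack=5020
After event 3: A_seq=5020 A_ack=210 B_seq=500 B_ack=5020
After event 4: A_seq=5020 A_ack=500 B_seq=500 B_ack=5020

5020 500 500 5020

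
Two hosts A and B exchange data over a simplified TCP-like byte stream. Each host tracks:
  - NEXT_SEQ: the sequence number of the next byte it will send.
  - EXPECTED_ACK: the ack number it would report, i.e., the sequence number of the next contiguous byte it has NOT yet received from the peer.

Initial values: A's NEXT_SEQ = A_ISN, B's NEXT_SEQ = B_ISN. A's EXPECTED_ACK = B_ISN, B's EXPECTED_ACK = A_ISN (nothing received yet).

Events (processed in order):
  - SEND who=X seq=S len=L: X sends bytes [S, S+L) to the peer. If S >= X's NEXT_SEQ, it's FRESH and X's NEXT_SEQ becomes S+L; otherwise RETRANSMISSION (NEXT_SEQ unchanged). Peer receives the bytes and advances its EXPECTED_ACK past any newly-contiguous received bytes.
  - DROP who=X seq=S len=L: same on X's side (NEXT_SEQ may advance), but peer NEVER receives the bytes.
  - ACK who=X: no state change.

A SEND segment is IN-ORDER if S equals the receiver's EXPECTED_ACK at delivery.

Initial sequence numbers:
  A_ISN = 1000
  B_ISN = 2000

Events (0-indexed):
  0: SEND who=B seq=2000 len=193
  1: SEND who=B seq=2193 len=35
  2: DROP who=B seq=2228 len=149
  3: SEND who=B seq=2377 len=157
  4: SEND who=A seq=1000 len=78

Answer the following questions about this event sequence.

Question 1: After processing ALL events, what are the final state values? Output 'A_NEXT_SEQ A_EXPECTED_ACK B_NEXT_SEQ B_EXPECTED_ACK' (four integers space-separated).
Answer: 1078 2228 2534 1078

Derivation:
After event 0: A_seq=1000 A_ack=2193 B_seq=2193 B_ack=1000
After event 1: A_seq=1000 A_ack=2228 B_seq=2228 B_ack=1000
After event 2: A_seq=1000 A_ack=2228 B_seq=2377 B_ack=1000
After event 3: A_seq=1000 A_ack=2228 B_seq=2534 B_ack=1000
After event 4: A_seq=1078 A_ack=2228 B_seq=2534 B_ack=1078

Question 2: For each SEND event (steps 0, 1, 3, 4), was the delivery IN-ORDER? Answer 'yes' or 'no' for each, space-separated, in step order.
Step 0: SEND seq=2000 -> in-order
Step 1: SEND seq=2193 -> in-order
Step 3: SEND seq=2377 -> out-of-order
Step 4: SEND seq=1000 -> in-order

Answer: yes yes no yes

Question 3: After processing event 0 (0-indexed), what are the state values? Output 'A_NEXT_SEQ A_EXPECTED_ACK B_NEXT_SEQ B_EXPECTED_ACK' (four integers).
After event 0: A_seq=1000 A_ack=2193 B_seq=2193 B_ack=1000

1000 2193 2193 1000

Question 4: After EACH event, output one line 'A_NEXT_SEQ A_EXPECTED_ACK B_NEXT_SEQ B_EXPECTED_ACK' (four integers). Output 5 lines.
1000 2193 2193 1000
1000 2228 2228 1000
1000 2228 2377 1000
1000 2228 2534 1000
1078 2228 2534 1078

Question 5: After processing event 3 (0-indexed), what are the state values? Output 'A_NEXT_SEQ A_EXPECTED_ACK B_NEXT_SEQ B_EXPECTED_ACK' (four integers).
After event 0: A_seq=1000 A_ack=2193 B_seq=2193 B_ack=1000
After event 1: A_seq=1000 A_ack=2228 B_seq=2228 B_ack=1000
After event 2: A_seq=1000 A_ack=2228 B_seq=2377 B_ack=1000
After event 3: A_seq=1000 A_ack=2228 B_seq=2534 B_ack=1000

1000 2228 2534 1000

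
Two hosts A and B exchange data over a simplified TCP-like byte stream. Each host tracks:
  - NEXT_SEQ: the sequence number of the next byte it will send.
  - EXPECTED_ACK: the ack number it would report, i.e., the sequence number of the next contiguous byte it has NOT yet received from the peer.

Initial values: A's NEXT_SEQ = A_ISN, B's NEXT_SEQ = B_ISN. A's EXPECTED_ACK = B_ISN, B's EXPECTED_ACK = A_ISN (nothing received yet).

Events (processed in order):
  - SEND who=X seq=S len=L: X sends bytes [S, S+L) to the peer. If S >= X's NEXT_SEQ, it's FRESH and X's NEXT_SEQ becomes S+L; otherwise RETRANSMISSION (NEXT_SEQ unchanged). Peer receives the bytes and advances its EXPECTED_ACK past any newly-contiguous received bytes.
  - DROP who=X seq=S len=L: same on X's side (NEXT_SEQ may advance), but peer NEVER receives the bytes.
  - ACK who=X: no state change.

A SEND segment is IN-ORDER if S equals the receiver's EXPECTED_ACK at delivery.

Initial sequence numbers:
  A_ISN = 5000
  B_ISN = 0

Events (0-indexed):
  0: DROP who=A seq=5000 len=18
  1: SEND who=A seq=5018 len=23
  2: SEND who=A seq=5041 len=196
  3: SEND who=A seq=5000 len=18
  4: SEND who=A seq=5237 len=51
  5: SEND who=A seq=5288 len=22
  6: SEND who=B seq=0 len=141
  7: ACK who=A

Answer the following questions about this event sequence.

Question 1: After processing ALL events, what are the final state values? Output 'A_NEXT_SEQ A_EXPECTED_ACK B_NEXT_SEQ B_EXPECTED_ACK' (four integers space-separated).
Answer: 5310 141 141 5310

Derivation:
After event 0: A_seq=5018 A_ack=0 B_seq=0 B_ack=5000
After event 1: A_seq=5041 A_ack=0 B_seq=0 B_ack=5000
After event 2: A_seq=5237 A_ack=0 B_seq=0 B_ack=5000
After event 3: A_seq=5237 A_ack=0 B_seq=0 B_ack=5237
After event 4: A_seq=5288 A_ack=0 B_seq=0 B_ack=5288
After event 5: A_seq=5310 A_ack=0 B_seq=0 B_ack=5310
After event 6: A_seq=5310 A_ack=141 B_seq=141 B_ack=5310
After event 7: A_seq=5310 A_ack=141 B_seq=141 B_ack=5310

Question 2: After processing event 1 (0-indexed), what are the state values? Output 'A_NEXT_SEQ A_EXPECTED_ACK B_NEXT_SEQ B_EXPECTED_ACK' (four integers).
After event 0: A_seq=5018 A_ack=0 B_seq=0 B_ack=5000
After event 1: A_seq=5041 A_ack=0 B_seq=0 B_ack=5000

5041 0 0 5000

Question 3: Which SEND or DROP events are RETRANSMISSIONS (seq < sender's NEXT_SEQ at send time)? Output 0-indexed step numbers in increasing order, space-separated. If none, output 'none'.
Answer: 3

Derivation:
Step 0: DROP seq=5000 -> fresh
Step 1: SEND seq=5018 -> fresh
Step 2: SEND seq=5041 -> fresh
Step 3: SEND seq=5000 -> retransmit
Step 4: SEND seq=5237 -> fresh
Step 5: SEND seq=5288 -> fresh
Step 6: SEND seq=0 -> fresh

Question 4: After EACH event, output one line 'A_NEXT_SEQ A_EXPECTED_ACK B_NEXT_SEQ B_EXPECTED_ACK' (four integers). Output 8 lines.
5018 0 0 5000
5041 0 0 5000
5237 0 0 5000
5237 0 0 5237
5288 0 0 5288
5310 0 0 5310
5310 141 141 5310
5310 141 141 5310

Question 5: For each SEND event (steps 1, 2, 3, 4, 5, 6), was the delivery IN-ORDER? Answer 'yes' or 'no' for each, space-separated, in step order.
Step 1: SEND seq=5018 -> out-of-order
Step 2: SEND seq=5041 -> out-of-order
Step 3: SEND seq=5000 -> in-order
Step 4: SEND seq=5237 -> in-order
Step 5: SEND seq=5288 -> in-order
Step 6: SEND seq=0 -> in-order

Answer: no no yes yes yes yes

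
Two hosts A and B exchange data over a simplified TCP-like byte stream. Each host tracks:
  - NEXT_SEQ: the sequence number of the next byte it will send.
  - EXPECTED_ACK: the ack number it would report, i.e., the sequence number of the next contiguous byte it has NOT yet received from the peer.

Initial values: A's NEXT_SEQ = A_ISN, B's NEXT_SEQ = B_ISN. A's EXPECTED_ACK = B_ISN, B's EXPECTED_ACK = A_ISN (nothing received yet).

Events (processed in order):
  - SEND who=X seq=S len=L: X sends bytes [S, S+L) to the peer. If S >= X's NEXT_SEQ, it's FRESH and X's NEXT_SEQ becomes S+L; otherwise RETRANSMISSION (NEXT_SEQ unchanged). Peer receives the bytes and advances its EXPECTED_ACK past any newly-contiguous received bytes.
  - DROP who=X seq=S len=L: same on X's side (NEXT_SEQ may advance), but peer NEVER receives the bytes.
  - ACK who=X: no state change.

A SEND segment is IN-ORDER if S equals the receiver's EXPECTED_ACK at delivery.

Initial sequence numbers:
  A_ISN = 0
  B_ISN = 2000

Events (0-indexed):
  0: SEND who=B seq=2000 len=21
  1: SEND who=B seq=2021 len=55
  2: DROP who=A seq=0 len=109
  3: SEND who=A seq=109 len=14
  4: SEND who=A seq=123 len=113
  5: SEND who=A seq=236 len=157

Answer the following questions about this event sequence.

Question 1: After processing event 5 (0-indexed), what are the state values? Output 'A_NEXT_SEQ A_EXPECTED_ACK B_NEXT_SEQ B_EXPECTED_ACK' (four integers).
After event 0: A_seq=0 A_ack=2021 B_seq=2021 B_ack=0
After event 1: A_seq=0 A_ack=2076 B_seq=2076 B_ack=0
After event 2: A_seq=109 A_ack=2076 B_seq=2076 B_ack=0
After event 3: A_seq=123 A_ack=2076 B_seq=2076 B_ack=0
After event 4: A_seq=236 A_ack=2076 B_seq=2076 B_ack=0
After event 5: A_seq=393 A_ack=2076 B_seq=2076 B_ack=0

393 2076 2076 0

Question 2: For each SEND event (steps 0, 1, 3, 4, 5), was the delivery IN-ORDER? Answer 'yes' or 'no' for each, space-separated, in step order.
Step 0: SEND seq=2000 -> in-order
Step 1: SEND seq=2021 -> in-order
Step 3: SEND seq=109 -> out-of-order
Step 4: SEND seq=123 -> out-of-order
Step 5: SEND seq=236 -> out-of-order

Answer: yes yes no no no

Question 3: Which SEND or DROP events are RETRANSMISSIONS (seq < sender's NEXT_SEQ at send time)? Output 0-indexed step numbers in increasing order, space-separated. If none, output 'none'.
Step 0: SEND seq=2000 -> fresh
Step 1: SEND seq=2021 -> fresh
Step 2: DROP seq=0 -> fresh
Step 3: SEND seq=109 -> fresh
Step 4: SEND seq=123 -> fresh
Step 5: SEND seq=236 -> fresh

Answer: none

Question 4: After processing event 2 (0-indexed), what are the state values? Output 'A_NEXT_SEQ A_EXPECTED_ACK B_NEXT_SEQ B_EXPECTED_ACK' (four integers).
After event 0: A_seq=0 A_ack=2021 B_seq=2021 B_ack=0
After event 1: A_seq=0 A_ack=2076 B_seq=2076 B_ack=0
After event 2: A_seq=109 A_ack=2076 B_seq=2076 B_ack=0

109 2076 2076 0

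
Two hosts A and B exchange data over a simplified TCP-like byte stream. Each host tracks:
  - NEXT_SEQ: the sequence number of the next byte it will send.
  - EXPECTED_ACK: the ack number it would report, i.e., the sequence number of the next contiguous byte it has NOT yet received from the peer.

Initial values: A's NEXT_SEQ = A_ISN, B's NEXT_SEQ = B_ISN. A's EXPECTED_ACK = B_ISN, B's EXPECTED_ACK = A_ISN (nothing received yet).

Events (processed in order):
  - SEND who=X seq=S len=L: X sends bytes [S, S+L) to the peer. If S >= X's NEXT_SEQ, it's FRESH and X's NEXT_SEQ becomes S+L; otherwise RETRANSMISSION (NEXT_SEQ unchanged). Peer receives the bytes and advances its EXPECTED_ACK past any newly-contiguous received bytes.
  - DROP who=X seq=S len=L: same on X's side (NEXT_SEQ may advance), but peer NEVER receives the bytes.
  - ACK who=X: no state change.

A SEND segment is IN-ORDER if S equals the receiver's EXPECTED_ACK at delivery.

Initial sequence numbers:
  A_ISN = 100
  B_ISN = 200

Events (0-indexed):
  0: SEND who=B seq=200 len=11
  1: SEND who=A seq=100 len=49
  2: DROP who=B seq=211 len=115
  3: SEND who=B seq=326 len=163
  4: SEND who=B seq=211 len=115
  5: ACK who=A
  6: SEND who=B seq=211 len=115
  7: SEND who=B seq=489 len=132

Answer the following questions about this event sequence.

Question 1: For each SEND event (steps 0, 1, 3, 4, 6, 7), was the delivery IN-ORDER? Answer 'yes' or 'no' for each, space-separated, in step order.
Step 0: SEND seq=200 -> in-order
Step 1: SEND seq=100 -> in-order
Step 3: SEND seq=326 -> out-of-order
Step 4: SEND seq=211 -> in-order
Step 6: SEND seq=211 -> out-of-order
Step 7: SEND seq=489 -> in-order

Answer: yes yes no yes no yes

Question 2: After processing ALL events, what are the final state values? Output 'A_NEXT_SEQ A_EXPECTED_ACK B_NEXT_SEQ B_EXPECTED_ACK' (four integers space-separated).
Answer: 149 621 621 149

Derivation:
After event 0: A_seq=100 A_ack=211 B_seq=211 B_ack=100
After event 1: A_seq=149 A_ack=211 B_seq=211 B_ack=149
After event 2: A_seq=149 A_ack=211 B_seq=326 B_ack=149
After event 3: A_seq=149 A_ack=211 B_seq=489 B_ack=149
After event 4: A_seq=149 A_ack=489 B_seq=489 B_ack=149
After event 5: A_seq=149 A_ack=489 B_seq=489 B_ack=149
After event 6: A_seq=149 A_ack=489 B_seq=489 B_ack=149
After event 7: A_seq=149 A_ack=621 B_seq=621 B_ack=149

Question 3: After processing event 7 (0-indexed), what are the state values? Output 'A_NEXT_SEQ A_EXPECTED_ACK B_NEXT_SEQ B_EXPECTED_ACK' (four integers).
After event 0: A_seq=100 A_ack=211 B_seq=211 B_ack=100
After event 1: A_seq=149 A_ack=211 B_seq=211 B_ack=149
After event 2: A_seq=149 A_ack=211 B_seq=326 B_ack=149
After event 3: A_seq=149 A_ack=211 B_seq=489 B_ack=149
After event 4: A_seq=149 A_ack=489 B_seq=489 B_ack=149
After event 5: A_seq=149 A_ack=489 B_seq=489 B_ack=149
After event 6: A_seq=149 A_ack=489 B_seq=489 B_ack=149
After event 7: A_seq=149 A_ack=621 B_seq=621 B_ack=149

149 621 621 149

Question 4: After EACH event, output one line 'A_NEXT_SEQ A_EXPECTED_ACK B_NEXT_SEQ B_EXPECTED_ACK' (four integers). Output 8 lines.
100 211 211 100
149 211 211 149
149 211 326 149
149 211 489 149
149 489 489 149
149 489 489 149
149 489 489 149
149 621 621 149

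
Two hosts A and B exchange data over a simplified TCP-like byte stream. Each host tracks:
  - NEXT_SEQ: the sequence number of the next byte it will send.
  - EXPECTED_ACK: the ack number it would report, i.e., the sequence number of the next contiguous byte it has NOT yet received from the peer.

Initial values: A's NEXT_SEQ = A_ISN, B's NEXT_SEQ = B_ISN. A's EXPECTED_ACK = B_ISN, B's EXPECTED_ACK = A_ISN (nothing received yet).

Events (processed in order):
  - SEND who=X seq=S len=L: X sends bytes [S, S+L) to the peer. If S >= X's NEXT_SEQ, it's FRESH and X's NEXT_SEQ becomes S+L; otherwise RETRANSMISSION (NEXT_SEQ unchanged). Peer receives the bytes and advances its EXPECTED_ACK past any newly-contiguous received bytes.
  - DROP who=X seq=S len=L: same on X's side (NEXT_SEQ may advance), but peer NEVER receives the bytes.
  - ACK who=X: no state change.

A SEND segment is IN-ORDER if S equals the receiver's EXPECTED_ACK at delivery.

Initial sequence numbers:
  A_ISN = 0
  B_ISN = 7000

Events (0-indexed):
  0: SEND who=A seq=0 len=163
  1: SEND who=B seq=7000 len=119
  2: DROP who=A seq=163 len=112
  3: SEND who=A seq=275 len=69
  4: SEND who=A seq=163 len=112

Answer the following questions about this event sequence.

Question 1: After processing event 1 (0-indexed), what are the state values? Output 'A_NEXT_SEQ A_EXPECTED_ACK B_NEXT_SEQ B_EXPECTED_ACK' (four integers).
After event 0: A_seq=163 A_ack=7000 B_seq=7000 B_ack=163
After event 1: A_seq=163 A_ack=7119 B_seq=7119 B_ack=163

163 7119 7119 163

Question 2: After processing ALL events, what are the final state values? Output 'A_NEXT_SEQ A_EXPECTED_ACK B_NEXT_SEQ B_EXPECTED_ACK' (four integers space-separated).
Answer: 344 7119 7119 344

Derivation:
After event 0: A_seq=163 A_ack=7000 B_seq=7000 B_ack=163
After event 1: A_seq=163 A_ack=7119 B_seq=7119 B_ack=163
After event 2: A_seq=275 A_ack=7119 B_seq=7119 B_ack=163
After event 3: A_seq=344 A_ack=7119 B_seq=7119 B_ack=163
After event 4: A_seq=344 A_ack=7119 B_seq=7119 B_ack=344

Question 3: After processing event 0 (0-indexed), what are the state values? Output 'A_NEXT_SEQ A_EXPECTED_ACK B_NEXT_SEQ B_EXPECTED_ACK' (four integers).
After event 0: A_seq=163 A_ack=7000 B_seq=7000 B_ack=163

163 7000 7000 163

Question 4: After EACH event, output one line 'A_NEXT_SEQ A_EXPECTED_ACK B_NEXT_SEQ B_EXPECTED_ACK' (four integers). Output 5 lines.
163 7000 7000 163
163 7119 7119 163
275 7119 7119 163
344 7119 7119 163
344 7119 7119 344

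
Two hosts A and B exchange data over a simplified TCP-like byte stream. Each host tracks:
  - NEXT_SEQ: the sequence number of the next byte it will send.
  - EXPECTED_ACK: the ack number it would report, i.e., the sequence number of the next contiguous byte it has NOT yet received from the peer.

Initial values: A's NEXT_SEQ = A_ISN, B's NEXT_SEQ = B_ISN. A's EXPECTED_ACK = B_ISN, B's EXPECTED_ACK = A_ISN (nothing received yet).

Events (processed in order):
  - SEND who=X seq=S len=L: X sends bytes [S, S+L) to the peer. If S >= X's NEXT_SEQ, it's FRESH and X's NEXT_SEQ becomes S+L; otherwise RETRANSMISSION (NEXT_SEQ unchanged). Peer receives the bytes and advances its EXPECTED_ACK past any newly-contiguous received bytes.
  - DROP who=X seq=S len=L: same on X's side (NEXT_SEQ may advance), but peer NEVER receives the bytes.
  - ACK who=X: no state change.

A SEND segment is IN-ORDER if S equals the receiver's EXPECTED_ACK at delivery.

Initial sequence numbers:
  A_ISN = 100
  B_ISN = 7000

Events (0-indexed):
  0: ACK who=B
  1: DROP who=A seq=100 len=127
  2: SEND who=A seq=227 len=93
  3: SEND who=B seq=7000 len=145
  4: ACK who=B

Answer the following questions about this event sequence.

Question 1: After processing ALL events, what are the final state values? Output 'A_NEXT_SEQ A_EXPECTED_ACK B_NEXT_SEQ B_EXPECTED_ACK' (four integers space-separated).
After event 0: A_seq=100 A_ack=7000 B_seq=7000 B_ack=100
After event 1: A_seq=227 A_ack=7000 B_seq=7000 B_ack=100
After event 2: A_seq=320 A_ack=7000 B_seq=7000 B_ack=100
After event 3: A_seq=320 A_ack=7145 B_seq=7145 B_ack=100
After event 4: A_seq=320 A_ack=7145 B_seq=7145 B_ack=100

Answer: 320 7145 7145 100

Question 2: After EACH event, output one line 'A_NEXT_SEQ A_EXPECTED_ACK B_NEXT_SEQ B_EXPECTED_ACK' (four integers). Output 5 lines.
100 7000 7000 100
227 7000 7000 100
320 7000 7000 100
320 7145 7145 100
320 7145 7145 100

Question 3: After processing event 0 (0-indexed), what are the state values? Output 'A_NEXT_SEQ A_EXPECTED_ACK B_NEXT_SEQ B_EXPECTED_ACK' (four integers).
After event 0: A_seq=100 A_ack=7000 B_seq=7000 B_ack=100

100 7000 7000 100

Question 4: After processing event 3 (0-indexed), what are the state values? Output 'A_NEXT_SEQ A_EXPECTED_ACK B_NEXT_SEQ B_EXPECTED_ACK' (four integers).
After event 0: A_seq=100 A_ack=7000 B_seq=7000 B_ack=100
After event 1: A_seq=227 A_ack=7000 B_seq=7000 B_ack=100
After event 2: A_seq=320 A_ack=7000 B_seq=7000 B_ack=100
After event 3: A_seq=320 A_ack=7145 B_seq=7145 B_ack=100

320 7145 7145 100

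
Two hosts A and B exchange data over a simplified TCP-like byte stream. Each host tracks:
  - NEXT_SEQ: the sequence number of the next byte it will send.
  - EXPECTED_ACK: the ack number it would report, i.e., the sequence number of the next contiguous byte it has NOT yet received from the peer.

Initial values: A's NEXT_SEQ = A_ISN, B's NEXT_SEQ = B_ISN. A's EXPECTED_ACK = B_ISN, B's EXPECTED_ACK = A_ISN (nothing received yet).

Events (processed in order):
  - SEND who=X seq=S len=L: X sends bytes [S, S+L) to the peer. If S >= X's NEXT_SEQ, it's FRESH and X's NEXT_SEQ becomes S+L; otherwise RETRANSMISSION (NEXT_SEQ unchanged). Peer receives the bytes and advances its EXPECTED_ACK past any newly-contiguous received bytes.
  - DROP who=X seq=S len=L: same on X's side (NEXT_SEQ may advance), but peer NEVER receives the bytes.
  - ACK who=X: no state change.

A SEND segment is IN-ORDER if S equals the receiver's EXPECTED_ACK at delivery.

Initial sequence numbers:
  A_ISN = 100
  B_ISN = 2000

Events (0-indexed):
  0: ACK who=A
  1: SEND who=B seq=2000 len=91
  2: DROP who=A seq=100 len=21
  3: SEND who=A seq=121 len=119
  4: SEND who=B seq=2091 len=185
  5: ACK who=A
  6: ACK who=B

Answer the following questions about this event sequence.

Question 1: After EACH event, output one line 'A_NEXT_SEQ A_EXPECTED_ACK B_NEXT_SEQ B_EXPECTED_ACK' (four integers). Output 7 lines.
100 2000 2000 100
100 2091 2091 100
121 2091 2091 100
240 2091 2091 100
240 2276 2276 100
240 2276 2276 100
240 2276 2276 100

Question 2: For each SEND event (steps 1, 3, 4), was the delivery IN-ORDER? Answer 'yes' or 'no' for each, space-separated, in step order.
Answer: yes no yes

Derivation:
Step 1: SEND seq=2000 -> in-order
Step 3: SEND seq=121 -> out-of-order
Step 4: SEND seq=2091 -> in-order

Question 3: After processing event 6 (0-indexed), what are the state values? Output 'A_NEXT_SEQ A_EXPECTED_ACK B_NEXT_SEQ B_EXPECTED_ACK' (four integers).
After event 0: A_seq=100 A_ack=2000 B_seq=2000 B_ack=100
After event 1: A_seq=100 A_ack=2091 B_seq=2091 B_ack=100
After event 2: A_seq=121 A_ack=2091 B_seq=2091 B_ack=100
After event 3: A_seq=240 A_ack=2091 B_seq=2091 B_ack=100
After event 4: A_seq=240 A_ack=2276 B_seq=2276 B_ack=100
After event 5: A_seq=240 A_ack=2276 B_seq=2276 B_ack=100
After event 6: A_seq=240 A_ack=2276 B_seq=2276 B_ack=100

240 2276 2276 100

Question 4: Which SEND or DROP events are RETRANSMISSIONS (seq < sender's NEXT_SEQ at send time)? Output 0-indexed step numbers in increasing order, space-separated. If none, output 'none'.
Step 1: SEND seq=2000 -> fresh
Step 2: DROP seq=100 -> fresh
Step 3: SEND seq=121 -> fresh
Step 4: SEND seq=2091 -> fresh

Answer: none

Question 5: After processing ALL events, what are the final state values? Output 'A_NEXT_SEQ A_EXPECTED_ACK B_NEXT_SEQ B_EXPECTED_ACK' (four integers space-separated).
After event 0: A_seq=100 A_ack=2000 B_seq=2000 B_ack=100
After event 1: A_seq=100 A_ack=2091 B_seq=2091 B_ack=100
After event 2: A_seq=121 A_ack=2091 B_seq=2091 B_ack=100
After event 3: A_seq=240 A_ack=2091 B_seq=2091 B_ack=100
After event 4: A_seq=240 A_ack=2276 B_seq=2276 B_ack=100
After event 5: A_seq=240 A_ack=2276 B_seq=2276 B_ack=100
After event 6: A_seq=240 A_ack=2276 B_seq=2276 B_ack=100

Answer: 240 2276 2276 100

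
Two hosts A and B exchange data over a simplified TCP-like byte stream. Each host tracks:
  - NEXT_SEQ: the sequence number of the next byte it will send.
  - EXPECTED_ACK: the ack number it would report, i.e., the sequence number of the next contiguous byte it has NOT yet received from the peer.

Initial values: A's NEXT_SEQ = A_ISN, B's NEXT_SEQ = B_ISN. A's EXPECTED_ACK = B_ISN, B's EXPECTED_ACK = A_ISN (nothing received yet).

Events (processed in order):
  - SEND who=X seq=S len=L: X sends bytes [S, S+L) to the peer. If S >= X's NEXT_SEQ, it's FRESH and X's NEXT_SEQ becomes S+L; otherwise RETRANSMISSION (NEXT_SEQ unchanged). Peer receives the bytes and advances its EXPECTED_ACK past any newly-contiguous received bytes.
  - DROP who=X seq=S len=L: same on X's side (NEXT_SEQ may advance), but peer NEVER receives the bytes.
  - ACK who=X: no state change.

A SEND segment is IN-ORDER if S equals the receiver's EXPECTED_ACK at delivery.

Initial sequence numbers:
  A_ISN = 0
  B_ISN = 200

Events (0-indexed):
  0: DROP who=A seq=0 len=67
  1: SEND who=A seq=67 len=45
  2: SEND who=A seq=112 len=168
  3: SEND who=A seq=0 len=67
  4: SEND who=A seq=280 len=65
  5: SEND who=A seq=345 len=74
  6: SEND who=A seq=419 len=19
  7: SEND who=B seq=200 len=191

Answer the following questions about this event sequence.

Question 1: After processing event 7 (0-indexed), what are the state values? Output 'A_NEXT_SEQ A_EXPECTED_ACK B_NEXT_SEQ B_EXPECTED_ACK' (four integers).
After event 0: A_seq=67 A_ack=200 B_seq=200 B_ack=0
After event 1: A_seq=112 A_ack=200 B_seq=200 B_ack=0
After event 2: A_seq=280 A_ack=200 B_seq=200 B_ack=0
After event 3: A_seq=280 A_ack=200 B_seq=200 B_ack=280
After event 4: A_seq=345 A_ack=200 B_seq=200 B_ack=345
After event 5: A_seq=419 A_ack=200 B_seq=200 B_ack=419
After event 6: A_seq=438 A_ack=200 B_seq=200 B_ack=438
After event 7: A_seq=438 A_ack=391 B_seq=391 B_ack=438

438 391 391 438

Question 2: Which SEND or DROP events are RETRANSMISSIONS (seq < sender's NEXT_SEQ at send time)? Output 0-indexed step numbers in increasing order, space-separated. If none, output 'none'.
Step 0: DROP seq=0 -> fresh
Step 1: SEND seq=67 -> fresh
Step 2: SEND seq=112 -> fresh
Step 3: SEND seq=0 -> retransmit
Step 4: SEND seq=280 -> fresh
Step 5: SEND seq=345 -> fresh
Step 6: SEND seq=419 -> fresh
Step 7: SEND seq=200 -> fresh

Answer: 3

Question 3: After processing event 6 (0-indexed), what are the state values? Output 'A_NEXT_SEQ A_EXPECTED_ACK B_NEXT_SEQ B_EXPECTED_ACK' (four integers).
After event 0: A_seq=67 A_ack=200 B_seq=200 B_ack=0
After event 1: A_seq=112 A_ack=200 B_seq=200 B_ack=0
After event 2: A_seq=280 A_ack=200 B_seq=200 B_ack=0
After event 3: A_seq=280 A_ack=200 B_seq=200 B_ack=280
After event 4: A_seq=345 A_ack=200 B_seq=200 B_ack=345
After event 5: A_seq=419 A_ack=200 B_seq=200 B_ack=419
After event 6: A_seq=438 A_ack=200 B_seq=200 B_ack=438

438 200 200 438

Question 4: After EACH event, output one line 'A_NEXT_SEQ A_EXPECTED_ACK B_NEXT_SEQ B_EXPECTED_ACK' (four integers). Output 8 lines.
67 200 200 0
112 200 200 0
280 200 200 0
280 200 200 280
345 200 200 345
419 200 200 419
438 200 200 438
438 391 391 438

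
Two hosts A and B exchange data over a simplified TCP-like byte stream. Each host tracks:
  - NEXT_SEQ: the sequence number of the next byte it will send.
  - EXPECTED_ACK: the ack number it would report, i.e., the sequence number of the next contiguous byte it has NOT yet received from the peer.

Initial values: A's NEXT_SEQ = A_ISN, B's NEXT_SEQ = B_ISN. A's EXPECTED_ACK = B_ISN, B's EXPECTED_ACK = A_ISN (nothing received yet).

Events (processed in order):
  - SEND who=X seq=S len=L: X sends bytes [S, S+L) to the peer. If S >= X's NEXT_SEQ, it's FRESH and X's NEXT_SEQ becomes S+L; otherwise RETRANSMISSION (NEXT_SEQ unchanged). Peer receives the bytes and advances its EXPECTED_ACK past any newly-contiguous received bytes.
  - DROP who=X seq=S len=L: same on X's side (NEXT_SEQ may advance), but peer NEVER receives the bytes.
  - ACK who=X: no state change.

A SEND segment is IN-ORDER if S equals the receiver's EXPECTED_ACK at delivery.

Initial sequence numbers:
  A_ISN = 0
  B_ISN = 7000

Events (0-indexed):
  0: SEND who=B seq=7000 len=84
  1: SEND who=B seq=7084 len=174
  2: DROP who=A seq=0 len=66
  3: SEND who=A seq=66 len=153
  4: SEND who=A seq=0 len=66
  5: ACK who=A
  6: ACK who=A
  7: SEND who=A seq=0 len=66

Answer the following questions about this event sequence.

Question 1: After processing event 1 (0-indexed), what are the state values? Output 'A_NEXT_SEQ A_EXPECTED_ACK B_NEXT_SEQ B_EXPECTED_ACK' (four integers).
After event 0: A_seq=0 A_ack=7084 B_seq=7084 B_ack=0
After event 1: A_seq=0 A_ack=7258 B_seq=7258 B_ack=0

0 7258 7258 0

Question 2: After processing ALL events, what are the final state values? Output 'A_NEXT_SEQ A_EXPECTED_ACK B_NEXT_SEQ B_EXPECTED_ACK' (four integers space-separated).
After event 0: A_seq=0 A_ack=7084 B_seq=7084 B_ack=0
After event 1: A_seq=0 A_ack=7258 B_seq=7258 B_ack=0
After event 2: A_seq=66 A_ack=7258 B_seq=7258 B_ack=0
After event 3: A_seq=219 A_ack=7258 B_seq=7258 B_ack=0
After event 4: A_seq=219 A_ack=7258 B_seq=7258 B_ack=219
After event 5: A_seq=219 A_ack=7258 B_seq=7258 B_ack=219
After event 6: A_seq=219 A_ack=7258 B_seq=7258 B_ack=219
After event 7: A_seq=219 A_ack=7258 B_seq=7258 B_ack=219

Answer: 219 7258 7258 219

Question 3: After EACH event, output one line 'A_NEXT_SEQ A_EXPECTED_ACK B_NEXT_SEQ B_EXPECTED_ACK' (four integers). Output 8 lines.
0 7084 7084 0
0 7258 7258 0
66 7258 7258 0
219 7258 7258 0
219 7258 7258 219
219 7258 7258 219
219 7258 7258 219
219 7258 7258 219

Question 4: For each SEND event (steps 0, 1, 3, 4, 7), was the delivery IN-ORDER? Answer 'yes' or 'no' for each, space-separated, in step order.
Step 0: SEND seq=7000 -> in-order
Step 1: SEND seq=7084 -> in-order
Step 3: SEND seq=66 -> out-of-order
Step 4: SEND seq=0 -> in-order
Step 7: SEND seq=0 -> out-of-order

Answer: yes yes no yes no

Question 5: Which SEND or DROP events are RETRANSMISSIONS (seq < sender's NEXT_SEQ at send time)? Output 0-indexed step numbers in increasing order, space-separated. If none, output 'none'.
Step 0: SEND seq=7000 -> fresh
Step 1: SEND seq=7084 -> fresh
Step 2: DROP seq=0 -> fresh
Step 3: SEND seq=66 -> fresh
Step 4: SEND seq=0 -> retransmit
Step 7: SEND seq=0 -> retransmit

Answer: 4 7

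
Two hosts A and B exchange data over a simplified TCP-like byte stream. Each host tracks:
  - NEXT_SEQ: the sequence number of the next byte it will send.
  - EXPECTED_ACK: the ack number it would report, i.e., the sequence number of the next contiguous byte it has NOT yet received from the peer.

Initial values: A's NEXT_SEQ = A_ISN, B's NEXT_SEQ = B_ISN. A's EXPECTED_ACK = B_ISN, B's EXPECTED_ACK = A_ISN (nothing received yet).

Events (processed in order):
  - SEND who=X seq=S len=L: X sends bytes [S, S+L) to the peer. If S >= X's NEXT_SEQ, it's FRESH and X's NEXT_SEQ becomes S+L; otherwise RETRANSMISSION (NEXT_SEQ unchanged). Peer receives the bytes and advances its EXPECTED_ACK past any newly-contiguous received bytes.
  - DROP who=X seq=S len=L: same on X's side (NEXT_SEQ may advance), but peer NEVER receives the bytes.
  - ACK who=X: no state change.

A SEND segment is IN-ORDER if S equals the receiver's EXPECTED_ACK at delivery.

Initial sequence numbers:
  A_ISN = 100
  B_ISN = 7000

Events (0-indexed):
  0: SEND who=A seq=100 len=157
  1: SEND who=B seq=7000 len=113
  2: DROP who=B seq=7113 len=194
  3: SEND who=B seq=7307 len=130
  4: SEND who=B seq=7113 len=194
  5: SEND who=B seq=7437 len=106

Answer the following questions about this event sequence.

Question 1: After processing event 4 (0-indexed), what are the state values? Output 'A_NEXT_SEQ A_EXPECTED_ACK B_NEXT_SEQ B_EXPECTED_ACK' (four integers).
After event 0: A_seq=257 A_ack=7000 B_seq=7000 B_ack=257
After event 1: A_seq=257 A_ack=7113 B_seq=7113 B_ack=257
After event 2: A_seq=257 A_ack=7113 B_seq=7307 B_ack=257
After event 3: A_seq=257 A_ack=7113 B_seq=7437 B_ack=257
After event 4: A_seq=257 A_ack=7437 B_seq=7437 B_ack=257

257 7437 7437 257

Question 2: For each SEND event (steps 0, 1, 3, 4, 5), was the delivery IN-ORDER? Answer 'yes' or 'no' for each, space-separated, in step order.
Step 0: SEND seq=100 -> in-order
Step 1: SEND seq=7000 -> in-order
Step 3: SEND seq=7307 -> out-of-order
Step 4: SEND seq=7113 -> in-order
Step 5: SEND seq=7437 -> in-order

Answer: yes yes no yes yes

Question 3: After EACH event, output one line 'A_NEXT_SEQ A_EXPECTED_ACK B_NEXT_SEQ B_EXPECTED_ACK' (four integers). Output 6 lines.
257 7000 7000 257
257 7113 7113 257
257 7113 7307 257
257 7113 7437 257
257 7437 7437 257
257 7543 7543 257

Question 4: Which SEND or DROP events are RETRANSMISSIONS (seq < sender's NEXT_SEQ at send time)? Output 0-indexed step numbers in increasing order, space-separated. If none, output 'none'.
Answer: 4

Derivation:
Step 0: SEND seq=100 -> fresh
Step 1: SEND seq=7000 -> fresh
Step 2: DROP seq=7113 -> fresh
Step 3: SEND seq=7307 -> fresh
Step 4: SEND seq=7113 -> retransmit
Step 5: SEND seq=7437 -> fresh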